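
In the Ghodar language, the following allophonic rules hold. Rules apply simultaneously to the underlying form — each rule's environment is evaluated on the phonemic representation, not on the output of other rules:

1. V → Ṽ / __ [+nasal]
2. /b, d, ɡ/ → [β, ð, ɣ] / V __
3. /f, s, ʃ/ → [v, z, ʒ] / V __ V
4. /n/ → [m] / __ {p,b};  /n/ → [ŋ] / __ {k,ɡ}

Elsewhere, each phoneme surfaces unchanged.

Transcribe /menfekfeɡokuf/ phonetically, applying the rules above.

[mẽnfekfeɣokuf]

/m/ (word-initial) is unaffected → [m].
/e/ meets the environment for rule 1 (before a nasal consonant) → [ẽ].
/n/ (between /e/ and /f/): rule 4 targets it, but not before a labial or velar stop → unchanged [n].
/f/ (between /n/ and /e/): rule 3 targets it, but not between two vowels → unchanged [f].
/e/ (between /f/ and /k/) fails the environment for rule 1, so it stays [e].
/k/ (between /e/ and /f/): no rule targets it → [k].
/f/ — between /k/ and /e/; rule 3 does not apply here → [f].
/e/ (between /f/ and /ɡ/) fails the environment for rule 1, so it stays [e].
/ɡ/ — between /e/ and /o/, immediately after a vowel — surfaces as [ɣ] (rule 2).
/o/ (between /ɡ/ and /k/) fails the environment for rule 1, so it stays [o].
/k/ (between /o/ and /u/) is unaffected → [k].
/u/ (between /k/ and /f/) fails the environment for rule 1, so it stays [u].
/f/ (word-final) fails the environment for rule 3, so it stays [f].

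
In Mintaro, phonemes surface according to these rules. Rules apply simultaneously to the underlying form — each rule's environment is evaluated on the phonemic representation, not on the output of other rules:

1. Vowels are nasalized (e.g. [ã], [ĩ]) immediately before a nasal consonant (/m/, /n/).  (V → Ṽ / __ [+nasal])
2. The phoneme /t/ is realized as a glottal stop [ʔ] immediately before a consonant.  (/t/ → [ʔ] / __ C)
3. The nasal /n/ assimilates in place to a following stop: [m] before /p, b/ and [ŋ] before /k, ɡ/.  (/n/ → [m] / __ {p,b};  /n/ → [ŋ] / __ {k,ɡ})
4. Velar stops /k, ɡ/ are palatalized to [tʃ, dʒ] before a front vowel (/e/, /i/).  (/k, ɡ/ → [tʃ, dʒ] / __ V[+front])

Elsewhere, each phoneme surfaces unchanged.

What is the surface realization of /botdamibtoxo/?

/b/ (word-initial): no rule targets it → [b].
/o/ (between /b/ and /t/) fails the environment for rule 1, so it stays [o].
Rule 2 applies to /t/ (between /o/ and /d/: immediately before a consonant) → [ʔ].
/d/ (between /t/ and /a/) is unaffected → [d].
Rule 1 applies to /a/ (between /d/ and /m/: before a nasal consonant) → [ã].
/m/ (between /a/ and /i/) is unaffected → [m].
/i/ (between /m/ and /b/) fails the environment for rule 1, so it stays [i].
/b/ (between /i/ and /t/) is unaffected → [b].
/t/ (between /b/ and /o/) fails the environment for rule 2, so it stays [t].
/o/ (between /t/ and /x/) fails the environment for rule 1, so it stays [o].
/x/ (between /o/ and /o/) is unaffected → [x].
/o/ (word-final) is in the target of rule 1 but the environment (before a nasal consonant) is not met → [o].

[boʔdãmibtoxo]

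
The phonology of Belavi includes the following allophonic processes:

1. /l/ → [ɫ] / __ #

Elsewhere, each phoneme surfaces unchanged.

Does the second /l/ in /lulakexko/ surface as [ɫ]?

/l/ — between /u/ and /a/; rule 1 does not apply here → [l].
The actual realization is [l], not [ɫ].

No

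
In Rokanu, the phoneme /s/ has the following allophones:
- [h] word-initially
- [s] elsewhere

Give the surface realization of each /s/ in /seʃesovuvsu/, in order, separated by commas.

[h], [s], [s]

Occurrence 1 (position 1): word-initially → [h].
Occurrence 2 (position 5): no conditioning environment matches → elsewhere allophone [s].
Occurrence 3 (position 10): no conditioning environment matches → elsewhere allophone [s].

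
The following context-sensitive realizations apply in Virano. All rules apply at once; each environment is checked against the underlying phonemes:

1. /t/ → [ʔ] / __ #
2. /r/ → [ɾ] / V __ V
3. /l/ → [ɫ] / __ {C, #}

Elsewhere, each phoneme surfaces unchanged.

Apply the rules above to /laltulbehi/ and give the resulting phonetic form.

/l/ (word-initial) fails the environment for rule 3, so it stays [l].
/a/ — not in any rule's target class → [a].
Rule 3 applies to /l/ (between /a/ and /t/: word-finally or immediately before a consonant) → [ɫ].
/t/ (between /l/ and /u/) is in the target of rule 1 but the environment (word-finally) is not met → [t].
/u/ — not in any rule's target class → [u].
/l/ — between /u/ and /b/, word-finally or immediately before a consonant — surfaces as [ɫ] (rule 3).
/b/ (between /l/ and /e/): no rule targets it → [b].
/e/ stays [e].
/h/ (between /e/ and /i/): no rule targets it → [h].
/i/ (word-final) is unaffected → [i].

[laɫtuɫbehi]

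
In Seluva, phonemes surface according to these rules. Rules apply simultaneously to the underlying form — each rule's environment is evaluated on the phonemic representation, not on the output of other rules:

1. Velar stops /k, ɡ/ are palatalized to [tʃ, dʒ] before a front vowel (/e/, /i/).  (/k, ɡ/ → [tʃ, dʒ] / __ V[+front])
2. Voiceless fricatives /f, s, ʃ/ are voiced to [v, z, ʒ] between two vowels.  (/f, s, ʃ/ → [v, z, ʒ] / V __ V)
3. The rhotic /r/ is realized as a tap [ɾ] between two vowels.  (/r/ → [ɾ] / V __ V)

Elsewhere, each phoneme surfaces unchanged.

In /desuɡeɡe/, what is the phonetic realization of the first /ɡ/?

/ɡ/ meets the environment for rule 1 (before a front vowel) → [dʒ].

[dʒ]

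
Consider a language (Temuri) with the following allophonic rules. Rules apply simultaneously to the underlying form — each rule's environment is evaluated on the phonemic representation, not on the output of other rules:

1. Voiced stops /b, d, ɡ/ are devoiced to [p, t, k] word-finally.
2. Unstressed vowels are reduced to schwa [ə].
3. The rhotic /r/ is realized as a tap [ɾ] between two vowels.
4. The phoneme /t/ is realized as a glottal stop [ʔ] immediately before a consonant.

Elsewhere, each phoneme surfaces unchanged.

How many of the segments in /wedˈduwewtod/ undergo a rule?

4

Segments that undergo a rule: /e/ → [ə] (rule 2); /e/ → [ə] (rule 2); /o/ → [ə] (rule 2); /d/ → [t] (rule 1).
All other segments surface unchanged.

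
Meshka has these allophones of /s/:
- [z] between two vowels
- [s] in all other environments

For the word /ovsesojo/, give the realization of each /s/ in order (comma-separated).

[s], [z]

Occurrence 1 (position 3): no conditioning environment matches → elsewhere allophone [s].
Occurrence 2 (position 5): between two vowels → [z].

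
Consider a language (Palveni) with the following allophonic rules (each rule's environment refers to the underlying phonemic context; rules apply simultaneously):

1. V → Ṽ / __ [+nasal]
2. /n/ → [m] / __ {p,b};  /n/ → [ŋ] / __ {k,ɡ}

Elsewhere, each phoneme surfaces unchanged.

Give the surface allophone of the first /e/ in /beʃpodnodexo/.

[e]

/e/ (between /b/ and /ʃ/) is in the target of rule 1 but the environment (before a nasal consonant) is not met → [e].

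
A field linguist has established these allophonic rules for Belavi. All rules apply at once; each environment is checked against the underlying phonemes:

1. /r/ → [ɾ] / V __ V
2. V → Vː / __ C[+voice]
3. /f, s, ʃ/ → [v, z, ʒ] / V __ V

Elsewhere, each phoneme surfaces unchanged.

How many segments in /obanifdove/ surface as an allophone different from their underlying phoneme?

3

Segments that undergo a rule: /o/ → [oː] (rule 2); /a/ → [aː] (rule 2); /o/ → [oː] (rule 2).
All other segments surface unchanged.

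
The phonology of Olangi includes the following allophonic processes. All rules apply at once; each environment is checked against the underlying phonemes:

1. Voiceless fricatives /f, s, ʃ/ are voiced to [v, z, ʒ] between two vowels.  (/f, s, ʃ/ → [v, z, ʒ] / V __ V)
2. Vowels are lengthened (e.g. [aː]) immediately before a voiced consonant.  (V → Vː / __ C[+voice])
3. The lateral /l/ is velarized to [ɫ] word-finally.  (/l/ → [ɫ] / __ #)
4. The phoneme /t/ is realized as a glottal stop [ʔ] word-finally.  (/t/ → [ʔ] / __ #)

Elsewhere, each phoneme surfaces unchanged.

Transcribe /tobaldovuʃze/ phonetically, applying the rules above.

[toːbaːldoːvuʃze]

/t/ — word-initial; rule 4 does not apply here → [t].
/o/ (between /t/ and /b/) occurs before a voiced consonant → [oː] by rule 2.
/a/ (between /b/ and /l/) occurs before a voiced consonant → [aː] by rule 2.
/l/ — between /a/ and /d/; rule 3 does not apply here → [l].
/o/ (between /d/ and /v/): before a voiced consonant, so rule 2 applies → [oː].
/u/ — between /v/ and /ʃ/; rule 2 does not apply here → [u].
/ʃ/ (between /u/ and /z/) fails the environment for rule 1, so it stays [ʃ].
/e/ (word-final): rule 2 targets it, but not before a voiced consonant → unchanged [e].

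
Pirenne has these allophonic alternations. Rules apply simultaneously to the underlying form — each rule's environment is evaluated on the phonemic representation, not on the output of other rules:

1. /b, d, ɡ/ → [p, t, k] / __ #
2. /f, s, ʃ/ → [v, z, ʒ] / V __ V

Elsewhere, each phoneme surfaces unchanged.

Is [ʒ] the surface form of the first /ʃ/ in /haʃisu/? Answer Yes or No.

Yes

/ʃ/ (between /a/ and /i/): between two vowels, so rule 2 applies → [ʒ].
The actual realization is [ʒ], which matches [ʒ].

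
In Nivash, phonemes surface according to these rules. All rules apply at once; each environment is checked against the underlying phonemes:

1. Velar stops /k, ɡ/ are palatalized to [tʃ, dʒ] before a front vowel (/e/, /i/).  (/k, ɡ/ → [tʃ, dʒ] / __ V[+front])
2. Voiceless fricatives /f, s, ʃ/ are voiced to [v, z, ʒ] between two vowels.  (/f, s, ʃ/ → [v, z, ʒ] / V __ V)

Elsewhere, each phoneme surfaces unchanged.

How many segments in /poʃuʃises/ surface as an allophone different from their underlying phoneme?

Segments that undergo a rule: /ʃ/ → [ʒ] (rule 2); /ʃ/ → [ʒ] (rule 2); /s/ → [z] (rule 2).
All other segments surface unchanged.

3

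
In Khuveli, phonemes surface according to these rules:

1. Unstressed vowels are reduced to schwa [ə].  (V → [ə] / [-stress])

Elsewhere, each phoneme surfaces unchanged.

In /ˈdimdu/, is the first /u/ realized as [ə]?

Yes

/u/ (word-final): in an unstressed syllable, so rule 1 applies → [ə].
The actual realization is [ə], which matches [ə].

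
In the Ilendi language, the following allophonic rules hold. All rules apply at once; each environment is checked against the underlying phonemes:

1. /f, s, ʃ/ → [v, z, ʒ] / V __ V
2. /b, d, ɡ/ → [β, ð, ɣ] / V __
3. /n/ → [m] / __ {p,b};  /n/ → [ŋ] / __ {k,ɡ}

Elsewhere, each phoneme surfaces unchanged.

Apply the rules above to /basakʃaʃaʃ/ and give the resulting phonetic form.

[bazakʃaʒaʃ]

/b/ (word-initial) fails the environment for rule 2, so it stays [b].
/a/ stays [a].
/s/ — between /a/ and /a/, between two vowels — surfaces as [z] (rule 1).
/a/ — not in any rule's target class → [a].
/k/ (between /a/ and /ʃ/): no rule targets it → [k].
/ʃ/ — between /k/ and /a/; rule 1 does not apply here → [ʃ].
/a/ stays [a].
Rule 1 applies to /ʃ/ (between /a/ and /a/: between two vowels) → [ʒ].
/a/ — not in any rule's target class → [a].
/ʃ/ (word-final) is in the target of rule 1 but the environment (between two vowels) is not met → [ʃ].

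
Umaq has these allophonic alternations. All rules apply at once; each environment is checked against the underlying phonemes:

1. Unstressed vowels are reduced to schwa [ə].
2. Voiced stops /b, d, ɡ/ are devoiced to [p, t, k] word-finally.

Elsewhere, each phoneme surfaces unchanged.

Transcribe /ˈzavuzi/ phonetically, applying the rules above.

/z/ (word-initial) is unaffected → [z].
/a/ (between /z/ and /v/): rule 1 targets it, but not in an unstressed syllable → unchanged [a].
/v/ (between /a/ and /u/): no rule targets it → [v].
/u/ (between /v/ and /z/) occurs in an unstressed syllable → [ə] by rule 1.
/z/ stays [z].
/i/ meets the environment for rule 1 (in an unstressed syllable) → [ə].

[ˈzavəzə]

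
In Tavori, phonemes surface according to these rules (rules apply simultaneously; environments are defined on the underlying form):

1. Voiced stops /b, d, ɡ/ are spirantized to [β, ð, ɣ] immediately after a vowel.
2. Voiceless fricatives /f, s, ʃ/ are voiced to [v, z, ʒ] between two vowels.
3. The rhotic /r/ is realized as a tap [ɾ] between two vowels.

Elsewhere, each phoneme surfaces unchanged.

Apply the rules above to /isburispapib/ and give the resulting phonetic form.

[isbuɾispapiβ]

/s/ (between /i/ and /b/) fails the environment for rule 2, so it stays [s].
/b/ (between /s/ and /u/): rule 1 targets it, but not immediately after a vowel → unchanged [b].
/r/ — between /u/ and /i/, between two vowels — surfaces as [ɾ] (rule 3).
/s/ (between /i/ and /p/) fails the environment for rule 2, so it stays [s].
/b/ (word-final): immediately after a vowel, so rule 1 applies → [β].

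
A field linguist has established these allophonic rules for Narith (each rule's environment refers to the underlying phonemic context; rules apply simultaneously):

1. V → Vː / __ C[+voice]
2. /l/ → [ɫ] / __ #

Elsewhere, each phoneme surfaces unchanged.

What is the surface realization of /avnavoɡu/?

[aːvnaːvoːɡu]

Rule 1 applies to /a/ (word-initial: before a voiced consonant) → [aː].
/v/ stays [v].
/n/ (between /v/ and /a/) is unaffected → [n].
/a/ (between /n/ and /v/): before a voiced consonant, so rule 1 applies → [aː].
/v/ (between /a/ and /o/): no rule targets it → [v].
/o/ meets the environment for rule 1 (before a voiced consonant) → [oː].
/ɡ/ stays [ɡ].
/u/ — word-final; rule 1 does not apply here → [u].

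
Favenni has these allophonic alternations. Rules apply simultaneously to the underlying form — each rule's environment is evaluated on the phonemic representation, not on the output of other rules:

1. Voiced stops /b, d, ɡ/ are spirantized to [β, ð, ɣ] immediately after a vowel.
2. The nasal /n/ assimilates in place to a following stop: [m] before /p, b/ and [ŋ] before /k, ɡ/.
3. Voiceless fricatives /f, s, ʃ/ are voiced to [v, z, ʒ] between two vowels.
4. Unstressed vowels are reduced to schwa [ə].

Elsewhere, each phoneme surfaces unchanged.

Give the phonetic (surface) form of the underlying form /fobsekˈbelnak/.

[fəβsəkˈbelnək]

/f/ (word-initial): rule 3 targets it, but not between two vowels → unchanged [f].
Rule 4 applies to /o/ (between /f/ and /b/: in an unstressed syllable) → [ə].
/b/ meets the environment for rule 1 (immediately after a vowel) → [β].
/s/ (between /b/ and /e/): rule 3 targets it, but not between two vowels → unchanged [s].
/e/ (between /s/ and /k/) occurs in an unstressed syllable → [ə] by rule 4.
/k/ (between /e/ and /b/): no rule targets it → [k].
/b/ (between /k/ and /e/) fails the environment for rule 1, so it stays [b].
/e/ (between /b/ and /l/): rule 4 targets it, but not in an unstressed syllable → unchanged [e].
/l/ — not in any rule's target class → [l].
/n/ (between /l/ and /a/) fails the environment for rule 2, so it stays [n].
/a/ (between /n/ and /k/): in an unstressed syllable, so rule 4 applies → [ə].
/k/ (word-final): no rule targets it → [k].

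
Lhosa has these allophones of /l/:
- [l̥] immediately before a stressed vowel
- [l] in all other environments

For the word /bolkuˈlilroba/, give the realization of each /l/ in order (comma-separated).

[l], [l̥], [l]

Occurrence 1 (position 3): no conditioning environment matches → elsewhere allophone [l].
Occurrence 2 (position 6): immediately before a stressed vowel → [l̥].
Occurrence 3 (position 8): no conditioning environment matches → elsewhere allophone [l].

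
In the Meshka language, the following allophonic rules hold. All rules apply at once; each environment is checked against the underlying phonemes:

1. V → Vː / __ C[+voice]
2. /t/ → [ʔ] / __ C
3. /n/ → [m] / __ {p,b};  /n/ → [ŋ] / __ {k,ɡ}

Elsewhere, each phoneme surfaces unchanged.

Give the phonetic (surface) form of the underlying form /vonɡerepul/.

/v/ (word-initial) is unaffected → [v].
/o/ meets the environment for rule 1 (before a voiced consonant) → [oː].
/n/ (between /o/ and /ɡ/) occurs before a labial or velar stop → [ŋ] by rule 3.
/ɡ/ stays [ɡ].
/e/ (between /ɡ/ and /r/) occurs before a voiced consonant → [eː] by rule 1.
/r/ (between /e/ and /e/): no rule targets it → [r].
/e/ (between /r/ and /p/): rule 1 targets it, but not before a voiced consonant → unchanged [e].
/p/ — not in any rule's target class → [p].
/u/ meets the environment for rule 1 (before a voiced consonant) → [uː].
/l/ stays [l].

[voːŋɡeːrepuːl]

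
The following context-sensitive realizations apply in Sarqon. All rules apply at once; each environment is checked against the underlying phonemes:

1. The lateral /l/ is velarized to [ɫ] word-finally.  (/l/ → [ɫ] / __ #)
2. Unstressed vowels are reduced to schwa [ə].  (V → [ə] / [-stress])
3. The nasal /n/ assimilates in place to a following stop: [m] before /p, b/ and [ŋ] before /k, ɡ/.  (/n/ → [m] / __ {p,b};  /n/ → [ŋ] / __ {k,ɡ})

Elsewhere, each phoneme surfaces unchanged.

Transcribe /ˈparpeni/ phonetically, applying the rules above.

/a/ (between /p/ and /r/): rule 2 targets it, but not in an unstressed syllable → unchanged [a].
Rule 2 applies to /e/ (between /p/ and /n/: in an unstressed syllable) → [ə].
/n/ (between /e/ and /i/) is in the target of rule 3 but the environment (before a labial or velar stop) is not met → [n].
/i/ (word-final): in an unstressed syllable, so rule 2 applies → [ə].

[ˈparpənə]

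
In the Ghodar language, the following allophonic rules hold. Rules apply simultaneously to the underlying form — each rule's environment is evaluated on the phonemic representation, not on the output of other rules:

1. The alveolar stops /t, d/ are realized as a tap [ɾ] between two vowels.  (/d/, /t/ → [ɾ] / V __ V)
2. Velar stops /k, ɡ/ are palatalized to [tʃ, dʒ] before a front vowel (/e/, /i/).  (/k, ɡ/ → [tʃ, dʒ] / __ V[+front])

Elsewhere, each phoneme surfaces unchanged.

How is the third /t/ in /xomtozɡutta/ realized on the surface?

/t/ (between /t/ and /a/) fails the environment for rule 1, so it stays [t].

[t]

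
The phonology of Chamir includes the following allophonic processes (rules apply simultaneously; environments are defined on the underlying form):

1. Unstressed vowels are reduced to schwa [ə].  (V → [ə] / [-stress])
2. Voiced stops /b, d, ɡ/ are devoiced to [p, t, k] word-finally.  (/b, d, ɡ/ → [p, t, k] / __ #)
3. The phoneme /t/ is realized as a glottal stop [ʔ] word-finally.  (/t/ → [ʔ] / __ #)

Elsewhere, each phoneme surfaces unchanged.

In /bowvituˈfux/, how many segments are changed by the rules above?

3

Segments that undergo a rule: /o/ → [ə] (rule 1); /i/ → [ə] (rule 1); /u/ → [ə] (rule 1).
All other segments surface unchanged.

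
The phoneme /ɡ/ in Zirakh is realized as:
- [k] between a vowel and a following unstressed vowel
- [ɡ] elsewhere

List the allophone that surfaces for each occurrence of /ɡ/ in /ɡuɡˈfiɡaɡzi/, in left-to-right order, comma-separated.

Occurrence 1 (position 1): no conditioning environment matches → elsewhere allophone [ɡ].
Occurrence 2 (position 3): no conditioning environment matches → elsewhere allophone [ɡ].
Occurrence 3 (position 6): between a vowel and a following unstressed vowel → [k].
Occurrence 4 (position 8): no conditioning environment matches → elsewhere allophone [ɡ].

[ɡ], [ɡ], [k], [ɡ]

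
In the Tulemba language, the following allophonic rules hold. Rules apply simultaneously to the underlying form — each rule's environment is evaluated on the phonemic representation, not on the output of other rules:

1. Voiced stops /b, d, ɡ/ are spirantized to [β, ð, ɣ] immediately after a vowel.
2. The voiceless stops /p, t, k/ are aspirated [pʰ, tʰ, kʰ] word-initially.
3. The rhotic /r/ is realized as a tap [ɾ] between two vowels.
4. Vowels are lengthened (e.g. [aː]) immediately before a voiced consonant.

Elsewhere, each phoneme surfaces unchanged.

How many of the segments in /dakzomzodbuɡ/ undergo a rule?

Segments that undergo a rule: /o/ → [oː] (rule 4); /o/ → [oː] (rule 4); /d/ → [ð] (rule 1); /u/ → [uː] (rule 4); /ɡ/ → [ɣ] (rule 1).
All other segments surface unchanged.

5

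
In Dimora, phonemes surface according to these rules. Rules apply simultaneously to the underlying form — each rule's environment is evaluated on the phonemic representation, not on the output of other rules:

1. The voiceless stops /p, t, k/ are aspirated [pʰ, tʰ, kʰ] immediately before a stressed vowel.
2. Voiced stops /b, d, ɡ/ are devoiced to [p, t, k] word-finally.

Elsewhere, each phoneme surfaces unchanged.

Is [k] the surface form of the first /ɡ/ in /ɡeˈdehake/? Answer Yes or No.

/ɡ/ (word-initial): rule 2 targets it, but not word-finally → unchanged [ɡ].
The actual realization is [ɡ], not [k].

No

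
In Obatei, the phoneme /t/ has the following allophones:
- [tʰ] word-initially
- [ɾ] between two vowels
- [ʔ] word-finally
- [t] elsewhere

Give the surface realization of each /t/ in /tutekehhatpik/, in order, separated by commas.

Occurrence 1 (position 1): word-initially → [tʰ].
Occurrence 2 (position 3): between two vowels → [ɾ].
Occurrence 3 (position 10): no conditioning environment matches → elsewhere allophone [t].

[tʰ], [ɾ], [t]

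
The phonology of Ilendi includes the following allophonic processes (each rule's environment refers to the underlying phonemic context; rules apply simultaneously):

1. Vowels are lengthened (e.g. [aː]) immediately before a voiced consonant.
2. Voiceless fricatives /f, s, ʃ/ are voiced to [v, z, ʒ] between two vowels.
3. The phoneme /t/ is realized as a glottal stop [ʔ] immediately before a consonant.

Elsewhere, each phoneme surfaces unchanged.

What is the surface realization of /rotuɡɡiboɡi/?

[rotuːɡɡiːboːɡi]

/r/ (word-initial) is unaffected → [r].
/o/ (between /r/ and /t/) is in the target of rule 1 but the environment (before a voiced consonant) is not met → [o].
/t/ (between /o/ and /u/) fails the environment for rule 3, so it stays [t].
/u/ (between /t/ and /ɡ/): before a voiced consonant, so rule 1 applies → [uː].
/ɡ/ (between /u/ and /ɡ/): no rule targets it → [ɡ].
/ɡ/ — not in any rule's target class → [ɡ].
/i/ (between /ɡ/ and /b/): before a voiced consonant, so rule 1 applies → [iː].
/b/ — not in any rule's target class → [b].
/o/ — between /b/ and /ɡ/, before a voiced consonant — surfaces as [oː] (rule 1).
/ɡ/ — not in any rule's target class → [ɡ].
/i/ — word-final; rule 1 does not apply here → [i].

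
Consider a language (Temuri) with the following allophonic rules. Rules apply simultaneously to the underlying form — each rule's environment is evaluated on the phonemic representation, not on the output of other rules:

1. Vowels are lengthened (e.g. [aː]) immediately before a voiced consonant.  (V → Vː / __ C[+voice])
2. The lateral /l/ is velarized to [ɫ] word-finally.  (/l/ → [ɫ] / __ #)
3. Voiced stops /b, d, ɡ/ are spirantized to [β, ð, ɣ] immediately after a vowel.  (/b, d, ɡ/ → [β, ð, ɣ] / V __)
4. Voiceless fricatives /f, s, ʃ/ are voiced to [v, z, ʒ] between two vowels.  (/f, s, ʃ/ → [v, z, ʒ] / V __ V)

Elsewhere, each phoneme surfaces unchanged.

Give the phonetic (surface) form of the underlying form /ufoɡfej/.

/u/ (word-initial): rule 1 targets it, but not before a voiced consonant → unchanged [u].
/f/ (between /u/ and /o/): between two vowels, so rule 4 applies → [v].
/o/ (between /f/ and /ɡ/) occurs before a voiced consonant → [oː] by rule 1.
/ɡ/ meets the environment for rule 3 (immediately after a vowel) → [ɣ].
/f/ (between /ɡ/ and /e/) is in the target of rule 4 but the environment (between two vowels) is not met → [f].
/e/ — between /f/ and /j/, before a voiced consonant — surfaces as [eː] (rule 1).

[uvoːɣfeːj]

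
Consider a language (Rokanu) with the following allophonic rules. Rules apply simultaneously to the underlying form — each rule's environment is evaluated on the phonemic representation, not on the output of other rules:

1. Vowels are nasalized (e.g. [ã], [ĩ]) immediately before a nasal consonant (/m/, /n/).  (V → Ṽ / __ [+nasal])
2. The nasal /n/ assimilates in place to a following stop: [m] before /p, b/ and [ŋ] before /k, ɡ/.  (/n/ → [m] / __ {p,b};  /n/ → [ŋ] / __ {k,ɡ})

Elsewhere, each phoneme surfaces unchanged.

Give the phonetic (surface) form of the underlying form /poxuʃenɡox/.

[poxuʃẽŋɡox]

/o/ (between /p/ and /x/): rule 1 targets it, but not before a nasal consonant → unchanged [o].
/u/ (between /x/ and /ʃ/) fails the environment for rule 1, so it stays [u].
/e/ (between /ʃ/ and /n/) occurs before a nasal consonant → [ẽ] by rule 1.
/n/ (between /e/ and /ɡ/) occurs before a labial or velar stop → [ŋ] by rule 2.
/o/ (between /ɡ/ and /x/): rule 1 targets it, but not before a nasal consonant → unchanged [o].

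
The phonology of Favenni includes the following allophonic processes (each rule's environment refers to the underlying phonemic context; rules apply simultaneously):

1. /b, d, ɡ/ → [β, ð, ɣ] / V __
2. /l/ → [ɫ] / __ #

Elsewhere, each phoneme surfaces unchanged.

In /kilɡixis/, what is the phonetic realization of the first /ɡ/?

/ɡ/ — between /l/ and /i/; rule 1 does not apply here → [ɡ].

[ɡ]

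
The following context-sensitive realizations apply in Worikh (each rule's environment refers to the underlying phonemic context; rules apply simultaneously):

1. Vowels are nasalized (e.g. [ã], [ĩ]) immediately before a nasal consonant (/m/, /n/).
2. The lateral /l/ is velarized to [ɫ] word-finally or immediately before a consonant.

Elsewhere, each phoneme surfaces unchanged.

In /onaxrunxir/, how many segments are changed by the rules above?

2

Segments that undergo a rule: /o/ → [õ] (rule 1); /u/ → [ũ] (rule 1).
All other segments surface unchanged.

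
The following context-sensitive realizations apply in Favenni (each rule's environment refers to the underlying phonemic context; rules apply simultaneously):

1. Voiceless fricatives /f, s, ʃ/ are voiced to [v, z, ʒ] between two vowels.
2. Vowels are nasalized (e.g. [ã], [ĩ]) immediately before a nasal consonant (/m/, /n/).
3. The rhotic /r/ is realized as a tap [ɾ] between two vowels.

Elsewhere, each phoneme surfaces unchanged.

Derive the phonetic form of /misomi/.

[mizõmi]

/i/ (between /m/ and /s/) is in the target of rule 2 but the environment (before a nasal consonant) is not met → [i].
/s/ (between /i/ and /o/): between two vowels, so rule 1 applies → [z].
/o/ meets the environment for rule 2 (before a nasal consonant) → [õ].
/i/ — word-final; rule 2 does not apply here → [i].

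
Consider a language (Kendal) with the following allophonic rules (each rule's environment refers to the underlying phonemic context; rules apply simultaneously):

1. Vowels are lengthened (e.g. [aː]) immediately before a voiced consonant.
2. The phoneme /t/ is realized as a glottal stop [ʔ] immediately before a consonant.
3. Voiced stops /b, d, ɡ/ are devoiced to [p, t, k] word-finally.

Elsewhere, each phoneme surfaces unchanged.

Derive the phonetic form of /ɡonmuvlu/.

[ɡoːnmuːvlu]

/ɡ/ — word-initial; rule 3 does not apply here → [ɡ].
Rule 1 applies to /o/ (between /ɡ/ and /n/: before a voiced consonant) → [oː].
/n/ (between /o/ and /m/): no rule targets it → [n].
/m/ stays [m].
Rule 1 applies to /u/ (between /m/ and /v/: before a voiced consonant) → [uː].
/v/ (between /u/ and /l/): no rule targets it → [v].
/l/ (between /v/ and /u/): no rule targets it → [l].
/u/ (word-final) is in the target of rule 1 but the environment (before a voiced consonant) is not met → [u].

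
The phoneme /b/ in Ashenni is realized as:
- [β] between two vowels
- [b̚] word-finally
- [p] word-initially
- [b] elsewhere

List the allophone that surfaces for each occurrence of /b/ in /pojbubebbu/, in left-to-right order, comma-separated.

[b], [β], [b], [b]

Occurrence 1 (position 4): no conditioning environment matches → elsewhere allophone [b].
Occurrence 2 (position 6): between two vowels → [β].
Occurrence 3 (position 8): no conditioning environment matches → elsewhere allophone [b].
Occurrence 4 (position 9): no conditioning environment matches → elsewhere allophone [b].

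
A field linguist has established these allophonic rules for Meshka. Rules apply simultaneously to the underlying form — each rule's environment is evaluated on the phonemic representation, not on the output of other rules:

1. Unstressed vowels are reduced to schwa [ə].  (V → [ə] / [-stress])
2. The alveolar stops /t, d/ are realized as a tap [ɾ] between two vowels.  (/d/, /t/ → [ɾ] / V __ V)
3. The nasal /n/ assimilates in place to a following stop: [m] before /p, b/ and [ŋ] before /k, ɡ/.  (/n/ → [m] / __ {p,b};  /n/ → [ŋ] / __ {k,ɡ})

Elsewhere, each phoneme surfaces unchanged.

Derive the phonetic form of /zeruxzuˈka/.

/e/ (between /z/ and /r/) occurs in an unstressed syllable → [ə] by rule 1.
/u/ — between /r/ and /x/, in an unstressed syllable — surfaces as [ə] (rule 1).
Rule 1 applies to /u/ (between /z/ and /k/: in an unstressed syllable) → [ə].
/a/ (word-final) is in the target of rule 1 but the environment (in an unstressed syllable) is not met → [a].

[zərəxzəˈka]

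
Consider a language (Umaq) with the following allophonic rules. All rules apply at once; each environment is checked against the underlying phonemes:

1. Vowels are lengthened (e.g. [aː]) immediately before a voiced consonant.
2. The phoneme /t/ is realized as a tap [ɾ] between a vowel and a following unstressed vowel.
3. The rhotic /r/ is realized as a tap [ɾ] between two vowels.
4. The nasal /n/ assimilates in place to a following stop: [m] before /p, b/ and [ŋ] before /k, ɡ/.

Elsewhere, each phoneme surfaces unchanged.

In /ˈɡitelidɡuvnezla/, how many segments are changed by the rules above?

5

Segments that undergo a rule: /t/ → [ɾ] (rule 2); /e/ → [eː] (rule 1); /i/ → [iː] (rule 1); /u/ → [uː] (rule 1); /e/ → [eː] (rule 1).
All other segments surface unchanged.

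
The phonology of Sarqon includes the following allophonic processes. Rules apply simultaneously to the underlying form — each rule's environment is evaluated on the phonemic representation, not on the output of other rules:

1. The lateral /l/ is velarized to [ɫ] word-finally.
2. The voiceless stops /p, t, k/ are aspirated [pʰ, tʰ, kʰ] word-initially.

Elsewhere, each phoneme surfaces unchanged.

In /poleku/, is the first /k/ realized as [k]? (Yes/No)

/k/ — between /e/ and /u/; rule 2 does not apply here → [k].
The actual realization is [k], which matches [k].

Yes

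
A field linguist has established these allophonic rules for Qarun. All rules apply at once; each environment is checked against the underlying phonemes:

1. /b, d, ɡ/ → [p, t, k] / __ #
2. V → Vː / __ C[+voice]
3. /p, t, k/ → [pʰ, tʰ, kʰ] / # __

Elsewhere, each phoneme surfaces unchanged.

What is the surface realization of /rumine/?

/r/ (word-initial): no rule targets it → [r].
/u/ — between /r/ and /m/, before a voiced consonant — surfaces as [uː] (rule 2).
/m/ stays [m].
/i/ (between /m/ and /n/): before a voiced consonant, so rule 2 applies → [iː].
/n/ stays [n].
/e/ (word-final) is in the target of rule 2 but the environment (before a voiced consonant) is not met → [e].

[ruːmiːne]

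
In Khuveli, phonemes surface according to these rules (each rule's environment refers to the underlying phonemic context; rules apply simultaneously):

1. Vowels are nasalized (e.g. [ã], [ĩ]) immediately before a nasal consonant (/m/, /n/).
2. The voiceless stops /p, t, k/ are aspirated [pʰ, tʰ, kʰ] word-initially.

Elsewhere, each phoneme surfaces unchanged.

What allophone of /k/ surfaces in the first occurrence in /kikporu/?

/k/ (word-initial) occurs word-initially → [kʰ] by rule 2.

[kʰ]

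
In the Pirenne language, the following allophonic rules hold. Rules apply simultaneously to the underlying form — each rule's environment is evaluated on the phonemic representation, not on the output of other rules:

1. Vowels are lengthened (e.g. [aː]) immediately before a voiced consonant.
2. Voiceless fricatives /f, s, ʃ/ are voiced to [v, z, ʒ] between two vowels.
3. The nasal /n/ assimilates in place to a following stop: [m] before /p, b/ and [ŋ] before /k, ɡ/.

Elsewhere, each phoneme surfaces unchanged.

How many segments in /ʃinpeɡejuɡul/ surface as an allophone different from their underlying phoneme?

Segments that undergo a rule: /i/ → [iː] (rule 1); /n/ → [m] (rule 3); /e/ → [eː] (rule 1); /e/ → [eː] (rule 1); /u/ → [uː] (rule 1); /u/ → [uː] (rule 1).
All other segments surface unchanged.

6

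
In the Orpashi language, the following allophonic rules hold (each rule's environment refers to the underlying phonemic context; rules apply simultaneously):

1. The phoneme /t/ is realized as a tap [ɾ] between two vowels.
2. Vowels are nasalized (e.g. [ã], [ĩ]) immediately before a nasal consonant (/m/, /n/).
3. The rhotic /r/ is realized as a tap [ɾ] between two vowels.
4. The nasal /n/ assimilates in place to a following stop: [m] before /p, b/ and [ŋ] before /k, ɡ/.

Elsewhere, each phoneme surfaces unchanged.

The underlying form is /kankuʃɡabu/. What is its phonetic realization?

[kãŋkuʃɡabu]

/k/ (word-initial) is unaffected → [k].
/a/ (between /k/ and /n/): before a nasal consonant, so rule 2 applies → [ã].
/n/ (between /a/ and /k/) occurs before a labial or velar stop → [ŋ] by rule 4.
/k/ (between /n/ and /u/): no rule targets it → [k].
/u/ (between /k/ and /ʃ/) is in the target of rule 2 but the environment (before a nasal consonant) is not met → [u].
/ʃ/ (between /u/ and /ɡ/) is unaffected → [ʃ].
/ɡ/ — not in any rule's target class → [ɡ].
/a/ (between /ɡ/ and /b/): rule 2 targets it, but not before a nasal consonant → unchanged [a].
/b/ — not in any rule's target class → [b].
/u/ (word-final): rule 2 targets it, but not before a nasal consonant → unchanged [u].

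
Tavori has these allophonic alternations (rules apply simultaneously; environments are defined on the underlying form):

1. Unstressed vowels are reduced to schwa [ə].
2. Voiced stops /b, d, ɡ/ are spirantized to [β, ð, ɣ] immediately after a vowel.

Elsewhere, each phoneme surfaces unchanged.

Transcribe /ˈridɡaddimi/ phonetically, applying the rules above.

/r/ (word-initial): no rule targets it → [r].
/i/ (between /r/ and /d/) is in the target of rule 1 but the environment (in an unstressed syllable) is not met → [i].
/d/ meets the environment for rule 2 (immediately after a vowel) → [ð].
/ɡ/ (between /d/ and /a/) is in the target of rule 2 but the environment (immediately after a vowel) is not met → [ɡ].
/a/ meets the environment for rule 1 (in an unstressed syllable) → [ə].
/d/ (between /a/ and /d/): immediately after a vowel, so rule 2 applies → [ð].
/d/ (between /d/ and /i/) fails the environment for rule 2, so it stays [d].
Rule 1 applies to /i/ (between /d/ and /m/: in an unstressed syllable) → [ə].
/m/ stays [m].
/i/ meets the environment for rule 1 (in an unstressed syllable) → [ə].

[ˈriðɡəðdəmə]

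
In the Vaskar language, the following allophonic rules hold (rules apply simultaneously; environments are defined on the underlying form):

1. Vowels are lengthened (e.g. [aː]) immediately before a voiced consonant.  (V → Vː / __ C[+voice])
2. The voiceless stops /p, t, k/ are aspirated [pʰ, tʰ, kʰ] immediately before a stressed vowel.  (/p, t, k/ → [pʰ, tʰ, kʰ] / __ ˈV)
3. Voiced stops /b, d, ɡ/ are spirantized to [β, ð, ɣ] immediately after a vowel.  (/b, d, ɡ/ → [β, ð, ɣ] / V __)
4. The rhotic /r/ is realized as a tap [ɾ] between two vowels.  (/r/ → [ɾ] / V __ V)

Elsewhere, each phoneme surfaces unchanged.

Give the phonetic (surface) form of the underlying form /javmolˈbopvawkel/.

/j/ — not in any rule's target class → [j].
Rule 1 applies to /a/ (between /j/ and /v/: before a voiced consonant) → [aː].
/v/ (between /a/ and /m/): no rule targets it → [v].
/m/ (between /v/ and /o/) is unaffected → [m].
/o/ (between /m/ and /l/): before a voiced consonant, so rule 1 applies → [oː].
/l/ (between /o/ and /b/) is unaffected → [l].
/b/ (between /l/ and /o/): rule 3 targets it, but not immediately after a vowel → unchanged [b].
/o/ — between /b/ and /p/; rule 1 does not apply here → [o].
/p/ (between /o/ and /v/) fails the environment for rule 2, so it stays [p].
/v/ (between /p/ and /a/): no rule targets it → [v].
/a/ (between /v/ and /w/) occurs before a voiced consonant → [aː] by rule 1.
/w/ stays [w].
/k/ — between /w/ and /e/; rule 2 does not apply here → [k].
/e/ meets the environment for rule 1 (before a voiced consonant) → [eː].
/l/ stays [l].

[jaːvmoːlˈbopvaːwkeːl]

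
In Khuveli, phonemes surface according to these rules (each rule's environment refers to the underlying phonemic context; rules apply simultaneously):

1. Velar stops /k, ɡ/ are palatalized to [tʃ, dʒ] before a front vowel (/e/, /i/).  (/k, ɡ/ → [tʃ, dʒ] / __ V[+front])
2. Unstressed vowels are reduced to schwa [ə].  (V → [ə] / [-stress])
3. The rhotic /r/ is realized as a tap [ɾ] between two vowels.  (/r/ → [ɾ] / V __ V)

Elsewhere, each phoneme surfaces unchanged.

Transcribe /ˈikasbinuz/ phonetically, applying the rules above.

[ˈikəsbənəz]

/i/ (word-initial) fails the environment for rule 2, so it stays [i].
/k/ (between /i/ and /a/) fails the environment for rule 1, so it stays [k].
/a/ (between /k/ and /s/) occurs in an unstressed syllable → [ə] by rule 2.
/s/ (between /a/ and /b/): no rule targets it → [s].
/b/ stays [b].
/i/ (between /b/ and /n/) occurs in an unstressed syllable → [ə] by rule 2.
/n/ — not in any rule's target class → [n].
/u/ (between /n/ and /z/): in an unstressed syllable, so rule 2 applies → [ə].
/z/ — not in any rule's target class → [z].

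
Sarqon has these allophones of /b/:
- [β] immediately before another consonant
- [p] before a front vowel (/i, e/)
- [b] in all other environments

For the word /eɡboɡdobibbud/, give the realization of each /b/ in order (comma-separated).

[b], [p], [β], [b]

Occurrence 1 (position 3): no conditioning environment matches → elsewhere allophone [b].
Occurrence 2 (position 8): before a front vowel (/i, e/) → [p].
Occurrence 3 (position 10): immediately before another consonant → [β].
Occurrence 4 (position 11): no conditioning environment matches → elsewhere allophone [b].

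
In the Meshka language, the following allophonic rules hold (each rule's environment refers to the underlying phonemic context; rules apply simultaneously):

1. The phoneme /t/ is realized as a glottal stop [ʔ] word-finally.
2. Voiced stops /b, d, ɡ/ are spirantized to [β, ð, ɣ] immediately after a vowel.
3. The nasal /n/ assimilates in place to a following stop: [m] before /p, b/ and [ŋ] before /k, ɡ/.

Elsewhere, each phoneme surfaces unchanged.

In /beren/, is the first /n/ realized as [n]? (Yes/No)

Yes

/n/ — word-final; rule 3 does not apply here → [n].
The actual realization is [n], which matches [n].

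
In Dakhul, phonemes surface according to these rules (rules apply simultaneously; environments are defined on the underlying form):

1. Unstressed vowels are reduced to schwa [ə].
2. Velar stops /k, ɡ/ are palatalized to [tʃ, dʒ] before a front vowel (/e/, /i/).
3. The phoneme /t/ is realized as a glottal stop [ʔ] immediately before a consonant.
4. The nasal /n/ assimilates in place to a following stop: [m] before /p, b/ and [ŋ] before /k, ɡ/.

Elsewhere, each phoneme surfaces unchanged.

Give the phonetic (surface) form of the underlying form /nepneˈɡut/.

/n/ (word-initial): rule 4 targets it, but not before a labial or velar stop → unchanged [n].
/e/ (between /n/ and /p/) occurs in an unstressed syllable → [ə] by rule 1.
/p/ stays [p].
/n/ — between /p/ and /e/; rule 4 does not apply here → [n].
/e/ (between /n/ and /ɡ/): in an unstressed syllable, so rule 1 applies → [ə].
/ɡ/ (between /e/ and /u/): rule 2 targets it, but not before a front vowel → unchanged [ɡ].
/u/ (between /ɡ/ and /t/) is in the target of rule 1 but the environment (in an unstressed syllable) is not met → [u].
/t/ (word-final): rule 3 targets it, but not immediately before a consonant → unchanged [t].

[nəpnəˈɡut]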